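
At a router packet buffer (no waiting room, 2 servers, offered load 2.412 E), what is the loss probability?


B(c,a) = (a^c/c!) / Σ_{k=0}^{c} a^k/k!
a^2/2! = 2.908872
Σ terms (k=0..2): 1.00000 + 2.41200 + 2.90887 = 6.320872
B = 2.908872/6.320872 = 0.460201

Final: 0.460201


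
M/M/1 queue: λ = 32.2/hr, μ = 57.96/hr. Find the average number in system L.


ρ = λ/μ = 32.2/57.96 = 0.5556
L = ρ/(1−ρ) = 0.5556/(1 − 0.5556) = 0.5556/0.4444 = 1.2500

Final: 1.2500


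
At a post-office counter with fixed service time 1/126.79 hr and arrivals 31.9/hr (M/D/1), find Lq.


ρ = 31.9/126.79 = 0.2516
M/D/1: Lq = ρ²/(2(1−ρ)) = 0.06330/(2·0.7484) = 0.04229

Final: 0.04229


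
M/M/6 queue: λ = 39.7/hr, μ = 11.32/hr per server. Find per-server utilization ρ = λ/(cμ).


ρ = λ/(cμ) = 39.7/(6·11.32) = 39.7/67.92 = 0.5845

Final: 0.5845


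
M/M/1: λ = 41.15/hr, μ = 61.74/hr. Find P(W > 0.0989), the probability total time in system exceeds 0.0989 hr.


W ~ Exponential(μ−λ) for M/M/1.
μ − λ = 61.74 − 41.15 = 20.5900
P(W > t) = e^{−(μ−λ)t} = e^{−2.0364} = 0.130504

Final: 0.130504


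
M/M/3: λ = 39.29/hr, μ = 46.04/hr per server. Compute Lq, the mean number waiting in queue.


a = λ/μ = 0.8534; ρ = a/3 = 0.2845
P₀ = 0.423319
Lq = P₀·a^c·ρ / (c!·(1−ρ)²) = 0.423319·0.62150·0.2845/(6·0.51199)
= 0.02436

Final: 0.02436


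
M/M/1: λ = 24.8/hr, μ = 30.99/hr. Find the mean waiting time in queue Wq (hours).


ρ = 24.8/30.99 = 0.8003
Wq = ρ/(μ−λ) = 0.8003/(30.99 − 24.8) = 0.8003/6.19 = 0.1293 hr

Final: 0.1293 hr


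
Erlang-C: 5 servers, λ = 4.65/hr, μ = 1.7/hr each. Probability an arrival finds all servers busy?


a = λ/μ = 2.7353; ρ = a/5 = 0.5471
P₀ = 0.062358 (from M/M/c formula)
C(c,a) = [a^c/(c!(1−ρ))]·P₀ = [153.11585/(120·0.4529)]·0.062358
= 2.81707·0.062358 = 0.175666

Final: 0.175666


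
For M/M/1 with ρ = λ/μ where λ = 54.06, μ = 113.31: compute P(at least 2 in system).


ρ = 54.06/113.31 = 0.4771
P(N ≥ n) = ρ^n = 0.4771^2 = 0.227623

Final: 0.227623


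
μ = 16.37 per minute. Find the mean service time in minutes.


Mean service time = 1/μ = 1/16.37 minute = 0.06109 minute
In minutes: 0.06109 × 1 = 0.06109 min

Final: 0.06109 min


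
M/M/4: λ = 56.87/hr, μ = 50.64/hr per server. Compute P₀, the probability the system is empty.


a = λ/μ = 56.87/50.64 = 1.1230; ρ = a/c = 0.2808
Σ_{k=0}^{3} a^k/k! (terms k=0..3) = 1.00000 + 1.12303 + 0.63059 + 0.23606 = 2.98968
Tail: a^4/(4!(1−ρ)) = 1.59059/(24·0.7192) = 0.09214
P₀ = 1/(2.98968 + 0.09214) = 1/3.08182 = 0.324484

Final: 0.324484


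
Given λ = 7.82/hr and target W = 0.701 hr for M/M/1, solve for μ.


W = 1/(μ−λ) ⇒ μ − λ = 1/W = 1/0.701 = 1.4265
μ = λ + 1/W = 7.82 + 1.4265 = 9.2465 per hr

Final: 9.2465 /hr


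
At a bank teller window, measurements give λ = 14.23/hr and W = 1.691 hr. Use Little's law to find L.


L = λW = 14.23·1.691 = 24.0629

Final: 24.0629


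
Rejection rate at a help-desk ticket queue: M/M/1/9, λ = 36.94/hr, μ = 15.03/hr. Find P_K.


ρ = λ/μ = 36.94/15.03 = 2.4578
P_K = (1−ρ)ρ^K/(1−ρ^(K+1)) = (-1.4578·3272.210204)/(1 − 8042.278440)
= -4770.068235/-8041.278440 = 0.593198

Final: 0.593198


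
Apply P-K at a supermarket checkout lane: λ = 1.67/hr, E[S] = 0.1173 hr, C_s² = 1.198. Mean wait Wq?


ρ = λ·E[S] = 1.67·0.1173 = 0.1959
E[S²] = E[S]²(1+C_s²) = 0.1173²·(1+1.198) = 0.030243
Wq = λ·E[S²]/(2(1−ρ)) = 1.67·0.030243/(2·0.8041) = 0.03140 hr

Final: 0.03140 hr


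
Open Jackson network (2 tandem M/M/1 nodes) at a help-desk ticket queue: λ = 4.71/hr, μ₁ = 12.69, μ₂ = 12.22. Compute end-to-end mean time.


Each node sees arrival rate λ = 4.71/hr (tandem ⇒ throughput preserved).
W₁ = 1/(μ₁−λ) = 1/(12.69−4.71) = 0.12531 hr
W₂ = 1/(μ₂−λ) = 1/(12.22−4.71) = 0.13316 hr
W_total = W₁ + W₂ = 0.12531 + 0.13316 = 0.25847 hr

Final: 0.25847 hr


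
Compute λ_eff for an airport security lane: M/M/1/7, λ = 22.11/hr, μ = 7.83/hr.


ρ = 2.8238; P_K = (1−ρ)ρ^7/(1−ρ^8) = 0.646021
λ_eff = λ(1 − P_K) = 22.11·(1 − 0.646021) = 22.11·0.353979 = 7.8265 /hr

Final: 7.8265 /hr


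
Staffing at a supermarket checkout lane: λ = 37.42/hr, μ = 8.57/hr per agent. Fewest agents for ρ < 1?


Stability requires cμ > λ ⇔ c > λ/μ.
λ/μ = 37.42/8.57 = 4.3664
Minimum integer c = ⌊4.3664⌋ + 1 = 5
Check: 5·8.57 = 42.85 > 37.42, while 4·8.57 = 34.28 ≤ 37.42

Final: 5 servers


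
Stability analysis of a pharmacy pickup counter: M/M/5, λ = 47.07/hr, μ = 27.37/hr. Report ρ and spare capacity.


Total capacity cμ = 5·27.37 = 136.85/hr
ρ = λ/(cμ) = 47.07/136.85 = 0.3440
Stable ⇔ ρ < 1: YES
Spare capacity = cμ − λ = 136.85 − 47.07 = 89.78/hr

Final: ρ = 0.3440; stable; margin = 89.78/hr


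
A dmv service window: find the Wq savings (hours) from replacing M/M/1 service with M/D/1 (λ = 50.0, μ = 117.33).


ρ = 50.0/117.33 = 0.4261
Wq(M/M/1) = ρ/(μ−λ) = 0.4261/67.33 = 0.006329 hr
Wq(M/D/1) = ρ/(2(μ−λ)) = 0.003165 hr
Savings = 0.006329 − 0.003165 = 0.003165 hr

Final: 0.003165 hr


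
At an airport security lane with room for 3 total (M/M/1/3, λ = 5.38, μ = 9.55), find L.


ρ = 5.38/9.55 = 0.5634
L = ρ[1 − (K+1)ρ^K + Kρ^(K+1)] / [(1−ρ)(1−ρ^(K+1))]
Numerator: 0.5634·(1 − 4·0.178787 + 3·0.100720) = 0.330693
Denominator: (0.4366)·(0.899280) = 0.392670
L = 0.330693/0.392670 = 0.8422

Final: 0.8422


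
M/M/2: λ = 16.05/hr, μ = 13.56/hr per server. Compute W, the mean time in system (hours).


a = 1.1836; ρ = 0.5918; P₀ = 0.256428
Lq = P₀·a^c·ρ/(c!(1−ρ)²) = 0.63802
Wq = Lq/λ = 0.63802/16.05 = 0.03975 hr
W = Wq + 1/μ = 0.03975 + 0.07375 = 0.11350 hr

Final: 0.11350 hr


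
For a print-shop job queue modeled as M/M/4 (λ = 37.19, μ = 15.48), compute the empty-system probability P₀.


a = λ/μ = 37.19/15.48 = 2.4025; ρ = a/c = 0.6006
Σ_{k=0}^{3} a^k/k! (terms k=0..3) = 1.00000 + 2.40245 + 2.88589 + 2.31108 = 8.59943
Tail: a^4/(4!(1−ρ)) = 33.31355/(24·0.3994) = 3.47549
P₀ = 1/(8.59943 + 3.47549) = 1/12.07492 = 0.082816

Final: 0.082816


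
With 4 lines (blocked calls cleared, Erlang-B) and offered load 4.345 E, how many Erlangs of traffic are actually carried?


B(4,4.345) = 0.342919 (Erlang-B)
Carried load = a(1 − B) = 4.345·(1 − 0.342919) = 4.345·0.657081 = 2.8550 E

Final: 2.8550 Erlangs


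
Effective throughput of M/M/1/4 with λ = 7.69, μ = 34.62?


ρ = 0.2221; P_K = (1−ρ)ρ^4/(1−ρ^5) = 0.001895
λ_eff = λ(1 − P_K) = 7.69·(1 − 0.001895) = 7.69·0.998105 = 7.6754 /hr

Final: 7.6754 /hr


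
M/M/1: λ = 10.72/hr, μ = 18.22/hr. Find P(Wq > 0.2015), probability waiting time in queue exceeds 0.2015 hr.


ρ = 10.72/18.22 = 0.5884
P(Wq > t) = ρ·e^{−(μ−λ)t} = 0.5884·e^{−1.5112}
= 0.5884·0.220634 = 0.129813

Final: 0.129813


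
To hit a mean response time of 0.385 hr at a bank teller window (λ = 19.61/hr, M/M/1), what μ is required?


W = 1/(μ−λ) ⇒ μ − λ = 1/W = 1/0.385 = 2.5974
μ = λ + 1/W = 19.61 + 2.5974 = 22.2074 per hr

Final: 22.2074 /hr


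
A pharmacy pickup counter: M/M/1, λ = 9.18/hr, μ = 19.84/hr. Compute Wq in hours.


ρ = 9.18/19.84 = 0.4627
Wq = ρ/(μ−λ) = 0.4627/(19.84 − 9.18) = 0.4627/10.66 = 0.04341 hr

Final: 0.04341 hr


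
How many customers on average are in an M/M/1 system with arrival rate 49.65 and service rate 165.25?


ρ = λ/μ = 49.65/165.25 = 0.3005
L = ρ/(1−ρ) = 0.3005/(1 − 0.3005) = 0.3005/0.6995 = 0.4295

Final: 0.4295


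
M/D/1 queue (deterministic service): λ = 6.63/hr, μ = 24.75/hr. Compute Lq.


ρ = 6.63/24.75 = 0.2679
M/D/1: Lq = ρ²/(2(1−ρ)) = 0.07176/(2·0.7321) = 0.04901

Final: 0.04901


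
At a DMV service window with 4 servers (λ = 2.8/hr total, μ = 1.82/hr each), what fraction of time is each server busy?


ρ = λ/(cμ) = 2.8/(4·1.82) = 2.8/7.28 = 0.3846

Final: 0.3846


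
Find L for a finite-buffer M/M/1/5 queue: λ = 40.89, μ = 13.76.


ρ = 40.89/13.76 = 2.9717
L = ρ[1 − (K+1)ρ^K + Kρ^(K+1)] / [(1−ρ)(1−ρ^(K+1))]
Numerator: 2.9717·(1 − 6·231.735934 + 5·688.639706) = 6103.138355
Denominator: (-1.9717)·(-687.639706) = 1355.789624
L = 6103.138355/1355.789624 = 4.5015

Final: 4.5015


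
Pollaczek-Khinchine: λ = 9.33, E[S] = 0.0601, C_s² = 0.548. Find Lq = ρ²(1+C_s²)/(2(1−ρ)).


ρ = λ·E[S] = 9.33·0.0601 = 0.5607
Lq = ρ²(1+C_s²)/(2(1−ρ)) = 0.3144·(1+0.548)/(2·0.4393)
= 0.3144·1.5480/0.8785 = 0.55402

Final: 0.55402


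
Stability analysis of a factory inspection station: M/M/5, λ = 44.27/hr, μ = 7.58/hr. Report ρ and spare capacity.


Total capacity cμ = 5·7.58 = 37.90/hr
ρ = λ/(cμ) = 44.27/37.90 = 1.1681
Stable ⇔ ρ < 1: NO
Spare capacity = cμ − λ = 37.90 − 44.27 = -6.37/hr

Final: ρ = 1.1681; unstable; margin = -6.37/hr


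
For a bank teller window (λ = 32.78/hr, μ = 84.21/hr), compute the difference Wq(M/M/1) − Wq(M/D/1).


ρ = 32.78/84.21 = 0.3893
Wq(M/M/1) = ρ/(μ−λ) = 0.3893/51.43 = 0.007569 hr
Wq(M/D/1) = ρ/(2(μ−λ)) = 0.003784 hr
Savings = 0.007569 − 0.003784 = 0.003784 hr

Final: 0.003784 hr


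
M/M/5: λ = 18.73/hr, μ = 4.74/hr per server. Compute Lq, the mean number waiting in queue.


a = λ/μ = 3.9515; ρ = a/5 = 0.7903
P₀ = 0.013989
Lq = P₀·a^c·ρ / (c!·(1−ρ)²) = 0.013989·963.37901·0.7903/(120·0.04398)
= 2.01829

Final: 2.01829


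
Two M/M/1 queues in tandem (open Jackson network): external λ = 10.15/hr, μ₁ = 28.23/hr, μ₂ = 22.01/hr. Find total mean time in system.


Each node sees arrival rate λ = 10.15/hr (tandem ⇒ throughput preserved).
W₁ = 1/(μ₁−λ) = 1/(28.23−10.15) = 0.05531 hr
W₂ = 1/(μ₂−λ) = 1/(22.01−10.15) = 0.08432 hr
W_total = W₁ + W₂ = 0.05531 + 0.08432 = 0.13963 hr

Final: 0.13963 hr


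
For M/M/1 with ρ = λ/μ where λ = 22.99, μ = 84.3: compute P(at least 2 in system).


ρ = 22.99/84.3 = 0.2727
P(N ≥ n) = ρ^n = 0.2727^2 = 0.074374

Final: 0.074374


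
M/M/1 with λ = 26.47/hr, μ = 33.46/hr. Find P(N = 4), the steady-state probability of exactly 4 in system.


ρ = 26.47/33.46 = 0.7911
P_n = (1−ρ)·ρ^n = (1 − 0.7911)·0.7911^4 = 0.2089·0.391663 = 0.081821

Final: 0.081821


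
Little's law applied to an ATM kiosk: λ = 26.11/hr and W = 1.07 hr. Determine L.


L = λW = 26.11·1.07 = 27.9377

Final: 27.9377


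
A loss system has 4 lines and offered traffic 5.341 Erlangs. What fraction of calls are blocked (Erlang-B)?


B(c,a) = (a^c/c!) / Σ_{k=0}^{c} a^k/k!
a^4/4! = 33.906196
Σ terms (k=0..4): 1.00000 + 5.34100 + 14.26314 + 25.39314 + 33.90620 = 79.903481
B = 33.906196/79.903481 = 0.424339

Final: 0.424339


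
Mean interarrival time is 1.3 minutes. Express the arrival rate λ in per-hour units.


λ = 1/(interarrival time) in consistent units.
1 hour = 60 min, so λ = 60/1.3 = 46.1538 per hour

Final: 46.1538 /hr


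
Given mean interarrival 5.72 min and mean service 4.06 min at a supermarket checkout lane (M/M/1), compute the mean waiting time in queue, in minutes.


λ = 60/5.72 = 10.4895 /hr
μ = 60/4.06 = 14.7783 /hr
ρ = λ/μ = 10.4895/14.7783 = 0.7098
Wq = ρ/(μ−λ) = 0.7098/(14.7783−10.4895) = 0.16550 hr
In minutes: 0.16550·60 = 9.930 min

Final: 9.930 min


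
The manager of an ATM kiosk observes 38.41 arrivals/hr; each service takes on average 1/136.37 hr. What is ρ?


ρ = λ/μ = 38.41/136.37 = 0.2817

Final: 0.2817


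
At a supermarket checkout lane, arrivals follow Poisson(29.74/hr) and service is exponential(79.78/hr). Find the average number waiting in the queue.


ρ = 29.74/79.78 = 0.3728
Lq = ρ²/(1−ρ) = 0.1390/0.6272 = 0.2215

Final: 0.2215


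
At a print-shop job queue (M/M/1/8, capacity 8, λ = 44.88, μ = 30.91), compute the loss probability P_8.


ρ = λ/μ = 44.88/30.91 = 1.4520
P_K = (1−ρ)ρ^K/(1−ρ^(K+1)) = (-0.4520·19.752895)/(1 − 28.680359)
= -8.927465/-27.680359 = 0.322520

Final: 0.322520


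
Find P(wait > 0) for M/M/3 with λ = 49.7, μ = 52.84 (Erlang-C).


a = λ/μ = 0.9406; ρ = a/3 = 0.3135
P₀ = 0.386856 (from M/M/c formula)
C(c,a) = [a^c/(c!(1−ρ))]·P₀ = [0.83211/(6·0.6865)]·0.386856
= 0.20202·0.386856 = 0.078155

Final: 0.078155


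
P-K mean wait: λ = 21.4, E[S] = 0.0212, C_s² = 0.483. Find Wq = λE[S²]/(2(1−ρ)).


ρ = λ·E[S] = 21.4·0.0212 = 0.4537
E[S²] = E[S]²(1+C_s²) = 0.0212²·(1+0.483) = 0.0006665
Wq = λ·E[S²]/(2(1−ρ)) = 21.4·0.0006665/(2·0.5463) = 0.01305 hr

Final: 0.01305 hr


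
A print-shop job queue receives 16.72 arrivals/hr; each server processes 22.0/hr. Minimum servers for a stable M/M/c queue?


Stability requires cμ > λ ⇔ c > λ/μ.
λ/μ = 16.72/22.0 = 0.7600
Minimum integer c = ⌊0.7600⌋ + 1 = 1
Check: 1·22.0 = 22.00 > 16.72, while 0·22.0 = 0.00 ≤ 16.72

Final: 1 servers


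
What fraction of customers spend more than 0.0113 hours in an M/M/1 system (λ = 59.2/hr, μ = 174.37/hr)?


W ~ Exponential(μ−λ) for M/M/1.
μ − λ = 174.37 − 59.2 = 115.1700
P(W > t) = e^{−(μ−λ)t} = e^{−1.3014} = 0.272145

Final: 0.272145


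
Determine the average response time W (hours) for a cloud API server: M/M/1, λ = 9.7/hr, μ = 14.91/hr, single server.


W = 1/(μ−λ) = 1/(14.91 − 9.7) = 1/5.21 = 0.1919 hr

Final: 0.1919 hr


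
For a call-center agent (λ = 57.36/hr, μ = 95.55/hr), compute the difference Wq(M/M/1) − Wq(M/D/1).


ρ = 57.36/95.55 = 0.6003
Wq(M/M/1) = ρ/(μ−λ) = 0.6003/38.19 = 0.01572 hr
Wq(M/D/1) = ρ/(2(μ−λ)) = 0.007860 hr
Savings = 0.01572 − 0.007860 = 0.007860 hr

Final: 0.007860 hr


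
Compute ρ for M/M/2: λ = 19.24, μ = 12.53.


ρ = λ/(cμ) = 19.24/(2·12.53) = 19.24/25.06 = 0.7678

Final: 0.7678


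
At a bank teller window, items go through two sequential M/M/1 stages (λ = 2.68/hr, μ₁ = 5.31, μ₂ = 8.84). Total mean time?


Each node sees arrival rate λ = 2.68/hr (tandem ⇒ throughput preserved).
W₁ = 1/(μ₁−λ) = 1/(5.31−2.68) = 0.38023 hr
W₂ = 1/(μ₂−λ) = 1/(8.84−2.68) = 0.16234 hr
W_total = W₁ + W₂ = 0.38023 + 0.16234 = 0.54257 hr

Final: 0.54257 hr


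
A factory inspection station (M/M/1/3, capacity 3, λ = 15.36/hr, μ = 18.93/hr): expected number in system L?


ρ = 15.36/18.93 = 0.8114
L = ρ[1 − (K+1)ρ^K + Kρ^(K+1)] / [(1−ρ)(1−ρ^(K+1))]
Numerator: 0.8114·(1 − 4·0.534222 + 3·0.433473) = 0.132691
Denominator: (0.1886)·(0.566527) = 0.106841
L = 0.132691/0.106841 = 1.2420

Final: 1.2420


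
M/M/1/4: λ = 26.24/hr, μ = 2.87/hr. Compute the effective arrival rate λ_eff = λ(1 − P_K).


ρ = 9.1429; P_K = (1−ρ)ρ^4/(1−ρ^5) = 0.890639
λ_eff = λ(1 − P_K) = 26.24·(1 − 0.890639) = 26.24·0.109361 = 2.8696 /hr

Final: 2.8696 /hr


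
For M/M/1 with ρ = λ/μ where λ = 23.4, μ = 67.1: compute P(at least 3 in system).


ρ = 23.4/67.1 = 0.3487
P(N ≥ n) = ρ^n = 0.3487^3 = 0.042411

Final: 0.042411


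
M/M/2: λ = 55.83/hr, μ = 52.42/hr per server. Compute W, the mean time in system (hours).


a = 1.0651; ρ = 0.5325; P₀ = 0.305035
Lq = P₀·a^c·ρ/(c!(1−ρ)²) = 0.42159
Wq = Lq/λ = 0.42159/55.83 = 0.007551 hr
W = Wq + 1/μ = 0.007551 + 0.01908 = 0.02663 hr

Final: 0.02663 hr


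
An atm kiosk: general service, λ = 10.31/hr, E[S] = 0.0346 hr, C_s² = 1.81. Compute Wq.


ρ = λ·E[S] = 10.31·0.0346 = 0.3567
E[S²] = E[S]²(1+C_s²) = 0.0346²·(1+1.81) = 0.003364
Wq = λ·E[S²]/(2(1−ρ)) = 10.31·0.003364/(2·0.6433) = 0.02696 hr

Final: 0.02696 hr


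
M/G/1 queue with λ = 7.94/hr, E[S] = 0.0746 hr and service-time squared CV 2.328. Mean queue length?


ρ = λ·E[S] = 7.94·0.0746 = 0.5923
Lq = ρ²(1+C_s²)/(2(1−ρ)) = 0.3508·(1+2.328)/(2·0.4077)
= 0.3508·3.3280/0.8154 = 1.43205

Final: 1.43205


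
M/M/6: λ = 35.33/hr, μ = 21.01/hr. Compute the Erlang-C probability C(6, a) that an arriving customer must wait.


a = λ/μ = 1.6816; ρ = a/6 = 0.2803
P₀ = 0.185985 (from M/M/c formula)
C(c,a) = [a^c/(c!(1−ρ))]·P₀ = [22.61026/(720·0.7197)]·0.185985
= 0.04363·0.185985 = 0.008115

Final: 0.008115


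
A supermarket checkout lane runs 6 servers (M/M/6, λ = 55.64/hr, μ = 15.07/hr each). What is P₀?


a = λ/μ = 55.64/15.07 = 3.6921; ρ = a/c = 0.6154
Σ_{k=0}^{5} a^k/k! (terms k=0..5) = 1.00000 + 3.69210 + 6.81581 + 8.38823 + 7.74255 + 5.71726 = 33.35596
Tail: a^6/(6!(1−ρ)) = 2533.04680/(720·0.3846) = 9.14630
P₀ = 1/(33.35596 + 9.14630) = 1/42.50227 = 0.023528

Final: 0.023528


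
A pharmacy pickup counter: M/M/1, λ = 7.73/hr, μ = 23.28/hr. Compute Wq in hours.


ρ = 7.73/23.28 = 0.3320
Wq = ρ/(μ−λ) = 0.3320/(23.28 − 7.73) = 0.3320/15.55 = 0.02135 hr

Final: 0.02135 hr


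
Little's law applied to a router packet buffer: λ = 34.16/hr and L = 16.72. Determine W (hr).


W = L/λ = 16.72/34.16 = 0.4895 hr

Final: 0.4895 hr


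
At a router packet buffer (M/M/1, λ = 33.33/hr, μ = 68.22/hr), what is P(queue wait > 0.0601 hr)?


ρ = 33.33/68.22 = 0.4886
P(Wq > t) = ρ·e^{−(μ−λ)t} = 0.4886·e^{−2.0969}
= 0.4886·0.122838 = 0.060015

Final: 0.060015


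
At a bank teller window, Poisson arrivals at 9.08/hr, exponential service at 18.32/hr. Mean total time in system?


W = 1/(μ−λ) = 1/(18.32 − 9.08) = 1/9.24 = 0.1082 hr

Final: 0.1082 hr


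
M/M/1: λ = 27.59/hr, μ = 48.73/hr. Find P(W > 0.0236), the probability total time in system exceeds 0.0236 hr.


W ~ Exponential(μ−λ) for M/M/1.
μ − λ = 48.73 − 27.59 = 21.1400
P(W > t) = e^{−(μ−λ)t} = e^{−0.4989} = 0.607196

Final: 0.607196


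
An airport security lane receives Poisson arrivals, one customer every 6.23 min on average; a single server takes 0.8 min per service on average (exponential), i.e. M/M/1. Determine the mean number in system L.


λ = 60/6.23 = 9.6308 /hr
μ = 60/0.8 = 75.0000 /hr
ρ = λ/μ = 9.6308/75.0000 = 0.1284
L = ρ/(1−ρ) = 0.1284/0.8716 = 0.1473

Final: 0.1473


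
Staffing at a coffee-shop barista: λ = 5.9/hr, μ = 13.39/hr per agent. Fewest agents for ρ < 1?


Stability requires cμ > λ ⇔ c > λ/μ.
λ/μ = 5.9/13.39 = 0.4406
Minimum integer c = ⌊0.4406⌋ + 1 = 1
Check: 1·13.39 = 13.39 > 5.9, while 0·13.39 = 0.00 ≤ 5.9

Final: 1 servers


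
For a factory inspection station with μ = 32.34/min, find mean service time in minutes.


Mean service time = 1/μ = 1/32.34 minute = 0.03092 minute
In minutes: 0.03092 × 1 = 0.03092 min

Final: 0.03092 min


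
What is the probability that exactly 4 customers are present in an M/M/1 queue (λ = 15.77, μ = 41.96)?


ρ = 15.77/41.96 = 0.3758
P_n = (1−ρ)·ρ^n = (1 − 0.3758)·0.3758^4 = 0.6242·0.019952 = 0.012453

Final: 0.012453


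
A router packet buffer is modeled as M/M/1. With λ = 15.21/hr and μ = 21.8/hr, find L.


ρ = λ/μ = 15.21/21.8 = 0.6977
L = ρ/(1−ρ) = 0.6977/(1 − 0.6977) = 0.6977/0.3023 = 2.3080

Final: 2.3080


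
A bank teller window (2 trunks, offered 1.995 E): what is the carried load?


B(2,1.995) = 0.399199 (Erlang-B)
Carried load = a(1 − B) = 1.995·(1 − 0.399199) = 1.995·0.600801 = 1.1986 E

Final: 1.1986 Erlangs


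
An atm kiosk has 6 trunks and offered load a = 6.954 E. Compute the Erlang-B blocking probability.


B(c,a) = (a^c/c!) / Σ_{k=0}^{c} a^k/k!
a^6/6! = 157.063627
Σ terms (k=0..6): 1.00000 + 6.95400 + 24.17906 + 56.04706 + 97.43781 + 135.51650 + 157.06363 = 478.198052
B = 157.063627/478.198052 = 0.328449

Final: 0.328449


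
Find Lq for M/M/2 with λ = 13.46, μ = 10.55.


a = λ/μ = 1.2758; ρ = a/2 = 0.6379
P₀ = 0.221065
Lq = P₀·a^c·ρ / (c!·(1−ρ)²) = 0.221065·1.62774·0.6379/(2·0.13111)
= 0.87542

Final: 0.87542


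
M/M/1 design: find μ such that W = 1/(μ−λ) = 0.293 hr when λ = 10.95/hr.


W = 1/(μ−λ) ⇒ μ − λ = 1/W = 1/0.293 = 3.4130
μ = λ + 1/W = 10.95 + 3.4130 = 14.3630 per hr

Final: 14.3630 /hr


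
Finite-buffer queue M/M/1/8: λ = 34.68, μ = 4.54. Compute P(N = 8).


ρ = λ/μ = 34.68/4.54 = 7.6388
P_K = (1−ρ)ρ^K/(1−ρ^(K+1)) = (-6.6388·11592734.444743)/(1 − 88554191.749708)
= -76961457.304965/-88554190.749708 = 0.869089

Final: 0.869089


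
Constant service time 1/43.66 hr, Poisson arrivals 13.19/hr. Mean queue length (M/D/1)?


ρ = 13.19/43.66 = 0.3021
M/D/1: Lq = ρ²/(2(1−ρ)) = 0.09127/(2·0.6979) = 0.06539

Final: 0.06539


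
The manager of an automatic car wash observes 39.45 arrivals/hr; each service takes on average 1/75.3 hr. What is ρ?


ρ = λ/μ = 39.45/75.3 = 0.5239

Final: 0.5239


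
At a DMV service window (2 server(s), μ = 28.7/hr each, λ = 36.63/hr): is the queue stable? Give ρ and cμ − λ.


Total capacity cμ = 2·28.7 = 57.40/hr
ρ = λ/(cμ) = 36.63/57.40 = 0.6382
Stable ⇔ ρ < 1: YES
Spare capacity = cμ − λ = 57.40 − 36.63 = 20.77/hr

Final: ρ = 0.6382; stable; margin = 20.77/hr


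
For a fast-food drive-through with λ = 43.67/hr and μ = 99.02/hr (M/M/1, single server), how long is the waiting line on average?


ρ = 43.67/99.02 = 0.4410
Lq = ρ²/(1−ρ) = 0.1945/0.5590 = 0.3480

Final: 0.3480


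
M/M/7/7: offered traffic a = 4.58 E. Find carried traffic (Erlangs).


B(7,4.58) = 0.094865 (Erlang-B)
Carried load = a(1 − B) = 4.58·(1 − 0.094865) = 4.58·0.905135 = 4.1455 E

Final: 4.1455 Erlangs


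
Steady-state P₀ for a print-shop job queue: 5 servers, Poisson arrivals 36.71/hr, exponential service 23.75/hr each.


a = λ/μ = 36.71/23.75 = 1.5457; ρ = a/c = 0.3091
Σ_{k=0}^{4} a^k/k! (terms k=0..4) = 1.00000 + 1.54568 + 1.19457 + 0.61548 + 0.23783 = 4.59356
Tail: a^5/(5!(1−ρ)) = 8.82275/(120·0.6909) = 0.10642
P₀ = 1/(4.59356 + 0.10642) = 1/4.69998 = 0.212767

Final: 0.212767


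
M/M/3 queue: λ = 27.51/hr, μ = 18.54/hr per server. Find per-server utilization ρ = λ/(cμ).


ρ = λ/(cμ) = 27.51/(3·18.54) = 27.51/55.62 = 0.4946

Final: 0.4946


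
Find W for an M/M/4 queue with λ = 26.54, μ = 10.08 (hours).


a = 2.6329; ρ = 0.6582; P₀ = 0.062499
Lq = P₀·a^c·ρ/(c!(1−ρ)²) = 0.70526
Wq = Lq/λ = 0.70526/26.54 = 0.02657 hr
W = Wq + 1/μ = 0.02657 + 0.09921 = 0.12578 hr

Final: 0.12578 hr


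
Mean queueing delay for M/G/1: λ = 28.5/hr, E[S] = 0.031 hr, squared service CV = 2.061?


ρ = λ·E[S] = 28.5·0.031 = 0.8835
E[S²] = E[S]²(1+C_s²) = 0.031²·(1+2.061) = 0.002942
Wq = λ·E[S²]/(2(1−ρ)) = 28.5·0.002942/(2·0.1165) = 0.35981 hr

Final: 0.35981 hr


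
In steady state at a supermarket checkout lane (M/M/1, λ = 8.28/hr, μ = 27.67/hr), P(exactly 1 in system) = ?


ρ = 8.28/27.67 = 0.2992
P_n = (1−ρ)·ρ^n = (1 − 0.2992)·0.2992^1 = 0.7008·0.299241 = 0.209696

Final: 0.209696


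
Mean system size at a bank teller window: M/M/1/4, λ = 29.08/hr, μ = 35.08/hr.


ρ = 29.08/35.08 = 0.8290
L = ρ[1 − (K+1)ρ^K + Kρ^(K+1)] / [(1−ρ)(1−ρ^(K+1))]
Numerator: 0.8290·(1 − 5·0.472214 + 4·0.391448) = 0.169705
Denominator: (0.1710)·(0.608552) = 0.104085
L = 0.169705/0.104085 = 1.6304

Final: 1.6304


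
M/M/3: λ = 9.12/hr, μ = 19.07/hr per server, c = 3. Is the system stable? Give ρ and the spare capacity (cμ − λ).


Total capacity cμ = 3·19.07 = 57.21/hr
ρ = λ/(cμ) = 9.12/57.21 = 0.1594
Stable ⇔ ρ < 1: YES
Spare capacity = cμ − λ = 57.21 − 9.12 = 48.09/hr

Final: ρ = 0.1594; stable; margin = 48.09/hr


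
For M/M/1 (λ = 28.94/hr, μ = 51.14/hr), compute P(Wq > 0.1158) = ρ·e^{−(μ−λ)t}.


ρ = 28.94/51.14 = 0.5659
P(Wq > t) = ρ·e^{−(μ−λ)t} = 0.5659·e^{−2.5708}
= 0.5659·0.076477 = 0.043278

Final: 0.043278


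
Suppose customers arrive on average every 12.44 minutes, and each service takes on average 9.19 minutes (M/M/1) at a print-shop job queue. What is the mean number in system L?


λ = 60/12.44 = 4.8232 /hr
μ = 60/9.19 = 6.5288 /hr
ρ = λ/μ = 4.8232/6.5288 = 0.7387
L = ρ/(1−ρ) = 0.7387/0.2613 = 2.8277

Final: 2.8277


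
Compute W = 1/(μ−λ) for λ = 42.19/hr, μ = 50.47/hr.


W = 1/(μ−λ) = 1/(50.47 − 42.19) = 1/8.28 = 0.1208 hr

Final: 0.1208 hr


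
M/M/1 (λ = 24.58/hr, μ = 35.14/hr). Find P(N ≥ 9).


ρ = 24.58/35.14 = 0.6995
P(N ≥ n) = ρ^n = 0.6995^9 = 0.040089

Final: 0.040089


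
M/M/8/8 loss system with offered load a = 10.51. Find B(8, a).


B(c,a) = (a^c/c!) / Σ_{k=0}^{c} a^k/k!
a^8/8! = 3692.335916
Σ terms (k=0..8): 1.00000 + 10.51000 + 55.23005 + 193.48928 + 508.39307 + 1068.64223 + 1871.90498 + 2810.53162 + 3692.33592 = 10212.037147
B = 3692.335916/10212.037147 = 0.361567

Final: 0.361567


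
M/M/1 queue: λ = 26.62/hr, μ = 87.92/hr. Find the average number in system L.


ρ = λ/μ = 26.62/87.92 = 0.3028
L = ρ/(1−ρ) = 0.3028/(1 − 0.3028) = 0.3028/0.6972 = 0.4343

Final: 0.4343


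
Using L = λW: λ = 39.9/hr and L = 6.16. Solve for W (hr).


W = L/λ = 6.16/39.9 = 0.1544 hr

Final: 0.1544 hr


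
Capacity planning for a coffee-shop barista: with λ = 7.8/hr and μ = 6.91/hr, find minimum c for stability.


Stability requires cμ > λ ⇔ c > λ/μ.
λ/μ = 7.8/6.91 = 1.1288
Minimum integer c = ⌊1.1288⌋ + 1 = 2
Check: 2·6.91 = 13.82 > 7.8, while 1·6.91 = 6.91 ≤ 7.8

Final: 2 servers


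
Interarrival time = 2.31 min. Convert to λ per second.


λ = 1/(interarrival time) in consistent units.
1 second = 0.0166667 min, so λ = 0.0166667/2.31 = 0.007215 per second

Final: 0.007215 /sec


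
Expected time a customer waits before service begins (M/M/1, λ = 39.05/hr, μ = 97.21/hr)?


ρ = 39.05/97.21 = 0.4017
Wq = ρ/(μ−λ) = 0.4017/(97.21 − 39.05) = 0.4017/58.16 = 0.006907 hr

Final: 0.006907 hr


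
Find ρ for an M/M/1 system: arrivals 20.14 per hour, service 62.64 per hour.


ρ = λ/μ = 20.14/62.64 = 0.3215

Final: 0.3215


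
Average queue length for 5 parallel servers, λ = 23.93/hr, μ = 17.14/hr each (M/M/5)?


a = λ/μ = 1.3961; ρ = a/5 = 0.2792
P₀ = 0.247281
Lq = P₀·a^c·ρ / (c!·(1−ρ)²) = 0.247281·5.30468·0.2792/(120·0.51951)
= 0.005875

Final: 0.005875


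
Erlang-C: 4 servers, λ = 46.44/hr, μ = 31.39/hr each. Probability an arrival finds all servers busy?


a = λ/μ = 1.4795; ρ = a/4 = 0.3699
P₀ = 0.225717 (from M/M/c formula)
C(c,a) = [a^c/(c!(1−ρ))]·P₀ = [4.79075/(24·0.6301)]·0.225717
= 0.31678·0.225717 = 0.071503

Final: 0.071503


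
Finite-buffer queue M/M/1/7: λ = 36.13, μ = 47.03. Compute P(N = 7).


ρ = λ/μ = 36.13/47.03 = 0.7682
P_K = (1−ρ)ρ^K/(1−ρ^(K+1)) = (0.2318·0.157925)/(1 − 0.121323)
= 0.036602/0.878677 = 0.041656

Final: 0.041656


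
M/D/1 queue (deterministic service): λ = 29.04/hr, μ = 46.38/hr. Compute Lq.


ρ = 29.04/46.38 = 0.6261
M/D/1: Lq = ρ²/(2(1−ρ)) = 0.3920/(2·0.3739) = 0.52430

Final: 0.52430


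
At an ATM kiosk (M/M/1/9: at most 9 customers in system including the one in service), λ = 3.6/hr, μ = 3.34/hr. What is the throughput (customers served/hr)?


ρ = 1.0778; P_K = (1−ρ)ρ^9/(1−ρ^10) = 0.136925
λ_eff = λ(1 − P_K) = 3.6·(1 − 0.136925) = 3.6·0.863075 = 3.1071 /hr

Final: 3.1071 /hr


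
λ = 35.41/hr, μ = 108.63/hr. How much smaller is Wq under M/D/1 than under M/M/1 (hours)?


ρ = 35.41/108.63 = 0.3260
Wq(M/M/1) = ρ/(μ−λ) = 0.3260/73.22 = 0.004452 hr
Wq(M/D/1) = ρ/(2(μ−λ)) = 0.002226 hr
Savings = 0.004452 − 0.002226 = 0.002226 hr

Final: 0.002226 hr


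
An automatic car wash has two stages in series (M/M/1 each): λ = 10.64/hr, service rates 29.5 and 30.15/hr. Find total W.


Each node sees arrival rate λ = 10.64/hr (tandem ⇒ throughput preserved).
W₁ = 1/(μ₁−λ) = 1/(29.5−10.64) = 0.05302 hr
W₂ = 1/(μ₂−λ) = 1/(30.15−10.64) = 0.05126 hr
W_total = W₁ + W₂ = 0.05302 + 0.05126 = 0.10428 hr

Final: 0.10428 hr


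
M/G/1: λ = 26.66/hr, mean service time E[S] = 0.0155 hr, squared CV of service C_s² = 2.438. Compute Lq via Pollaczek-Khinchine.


ρ = λ·E[S] = 26.66·0.0155 = 0.4132
Lq = ρ²(1+C_s²)/(2(1−ρ)) = 0.1708·(1+2.438)/(2·0.5868)
= 0.1708·3.4380/1.1735 = 0.50026

Final: 0.50026


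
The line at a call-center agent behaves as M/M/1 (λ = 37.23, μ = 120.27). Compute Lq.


ρ = 37.23/120.27 = 0.3096
Lq = ρ²/(1−ρ) = 0.09582/0.6904 = 0.1388

Final: 0.1388


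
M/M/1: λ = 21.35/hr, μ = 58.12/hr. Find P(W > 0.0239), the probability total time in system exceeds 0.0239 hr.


W ~ Exponential(μ−λ) for M/M/1.
μ − λ = 58.12 − 21.35 = 36.7700
P(W > t) = e^{−(μ−λ)t} = e^{−0.8788} = 0.415280

Final: 0.415280


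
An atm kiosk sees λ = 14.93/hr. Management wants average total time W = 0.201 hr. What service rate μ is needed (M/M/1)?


W = 1/(μ−λ) ⇒ μ − λ = 1/W = 1/0.201 = 4.9751
μ = λ + 1/W = 14.93 + 4.9751 = 19.9051 per hr

Final: 19.9051 /hr


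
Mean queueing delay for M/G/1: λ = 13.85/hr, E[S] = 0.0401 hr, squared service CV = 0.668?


ρ = λ·E[S] = 13.85·0.0401 = 0.5554
E[S²] = E[S]²(1+C_s²) = 0.0401²·(1+0.668) = 0.002682
Wq = λ·E[S²]/(2(1−ρ)) = 13.85·0.002682/(2·0.4446) = 0.04178 hr

Final: 0.04178 hr


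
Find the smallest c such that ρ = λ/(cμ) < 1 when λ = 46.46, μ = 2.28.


Stability requires cμ > λ ⇔ c > λ/μ.
λ/μ = 46.46/2.28 = 20.3772
Minimum integer c = ⌊20.3772⌋ + 1 = 21
Check: 21·2.28 = 47.88 > 46.46, while 20·2.28 = 45.60 ≤ 46.46

Final: 21 servers


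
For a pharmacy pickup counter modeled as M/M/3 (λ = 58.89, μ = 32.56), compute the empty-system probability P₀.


a = λ/μ = 58.89/32.56 = 1.8087; ρ = a/c = 0.6029
Σ_{k=0}^{2} a^k/k! (terms k=0..2) = 1.00000 + 1.80866 + 1.63563 = 4.44429
Tail: a^3/(3!(1−ρ)) = 5.91659/(6·0.3971) = 2.48317
P₀ = 1/(4.44429 + 2.48317) = 1/6.92746 = 0.144353

Final: 0.144353


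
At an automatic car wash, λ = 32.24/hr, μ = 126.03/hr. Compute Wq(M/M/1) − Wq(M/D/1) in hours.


ρ = 32.24/126.03 = 0.2558
Wq(M/M/1) = ρ/(μ−λ) = 0.2558/93.79 = 0.002727 hr
Wq(M/D/1) = ρ/(2(μ−λ)) = 0.001364 hr
Savings = 0.002727 − 0.001364 = 0.001364 hr

Final: 0.001364 hr


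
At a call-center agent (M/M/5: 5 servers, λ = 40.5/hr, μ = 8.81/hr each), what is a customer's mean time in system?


a = 4.5970; ρ = 0.9194; P₀ = 0.003799
Lq = P₀·a^c·ρ/(c!(1−ρ)²) = 9.19990
Wq = Lq/λ = 9.19990/40.5 = 0.22716 hr
W = Wq + 1/μ = 0.22716 + 0.11351 = 0.34067 hr

Final: 0.34067 hr


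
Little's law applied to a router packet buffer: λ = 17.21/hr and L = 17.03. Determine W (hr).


W = L/λ = 17.03/17.21 = 0.9895 hr

Final: 0.9895 hr


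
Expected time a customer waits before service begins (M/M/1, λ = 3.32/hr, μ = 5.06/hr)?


ρ = 3.32/5.06 = 0.6561
Wq = ρ/(μ−λ) = 0.6561/(5.06 − 3.32) = 0.6561/1.74 = 0.3771 hr

Final: 0.3771 hr


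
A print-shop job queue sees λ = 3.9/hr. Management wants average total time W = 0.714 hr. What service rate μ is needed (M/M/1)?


W = 1/(μ−λ) ⇒ μ − λ = 1/W = 1/0.714 = 1.4006
μ = λ + 1/W = 3.9 + 1.4006 = 5.3006 per hr

Final: 5.3006 /hr


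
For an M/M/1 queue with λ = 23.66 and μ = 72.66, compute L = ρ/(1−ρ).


ρ = λ/μ = 23.66/72.66 = 0.3256
L = ρ/(1−ρ) = 0.3256/(1 − 0.3256) = 0.3256/0.6744 = 0.4829

Final: 0.4829


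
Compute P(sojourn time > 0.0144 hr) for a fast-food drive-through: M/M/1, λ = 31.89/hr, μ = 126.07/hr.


W ~ Exponential(μ−λ) for M/M/1.
μ − λ = 126.07 − 31.89 = 94.1800
P(W > t) = e^{−(μ−λ)t} = e^{−1.3562} = 0.257640

Final: 0.257640


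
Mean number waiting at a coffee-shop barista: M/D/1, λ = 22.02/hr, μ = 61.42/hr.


ρ = 22.02/61.42 = 0.3585
M/D/1: Lq = ρ²/(2(1−ρ)) = 0.1285/(2·0.6415) = 0.10018

Final: 0.10018


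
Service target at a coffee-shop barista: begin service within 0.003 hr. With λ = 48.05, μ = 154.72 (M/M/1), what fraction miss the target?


ρ = 48.05/154.72 = 0.3106
P(Wq > t) = ρ·e^{−(μ−λ)t} = 0.3106·e^{−0.3200}
= 0.3106·0.726142 = 0.225511

Final: 0.225511


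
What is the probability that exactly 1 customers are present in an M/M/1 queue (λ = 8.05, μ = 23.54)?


ρ = 8.05/23.54 = 0.3420
P_n = (1−ρ)·ρ^n = (1 − 0.3420)·0.3420^1 = 0.6580·0.341971 = 0.225027

Final: 0.225027


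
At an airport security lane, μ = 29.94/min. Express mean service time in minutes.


Mean service time = 1/μ = 1/29.94 minute = 0.03340 minute
In minutes: 0.03340 × 1 = 0.03340 min

Final: 0.03340 min


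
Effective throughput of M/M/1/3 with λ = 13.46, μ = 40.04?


ρ = 0.3362; P_K = (1−ρ)ρ^3/(1−ρ^4) = 0.025544
λ_eff = λ(1 − P_K) = 13.46·(1 − 0.025544) = 13.46·0.974456 = 13.1162 /hr

Final: 13.1162 /hr


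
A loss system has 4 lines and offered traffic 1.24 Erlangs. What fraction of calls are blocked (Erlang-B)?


B(c,a) = (a^c/c!) / Σ_{k=0}^{c} a^k/k!
a^4/4! = 0.098509
Σ terms (k=0..4): 1.00000 + 1.24000 + 0.76880 + 0.31777 + 0.09851 = 3.425080
B = 0.098509/3.425080 = 0.028761

Final: 0.028761


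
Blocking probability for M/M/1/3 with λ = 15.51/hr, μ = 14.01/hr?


ρ = λ/μ = 15.51/14.01 = 1.1071
P_K = (1−ρ)ρ^K/(1−ρ^(K+1)) = (-0.1071·1.356816)/(1 − 1.502085)
= -0.145269/-0.502085 = 0.289332

Final: 0.289332


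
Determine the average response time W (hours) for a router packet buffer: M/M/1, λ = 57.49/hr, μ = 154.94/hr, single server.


W = 1/(μ−λ) = 1/(154.94 − 57.49) = 1/97.45 = 0.01026 hr

Final: 0.01026 hr


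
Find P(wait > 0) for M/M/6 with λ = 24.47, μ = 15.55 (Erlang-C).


a = λ/μ = 1.5736; ρ = a/6 = 0.2623
P₀ = 0.207221 (from M/M/c formula)
C(c,a) = [a^c/(c!(1−ρ))]·P₀ = [15.18523/(720·0.7377)]·0.207221
= 0.02859·0.207221 = 0.005924

Final: 0.005924


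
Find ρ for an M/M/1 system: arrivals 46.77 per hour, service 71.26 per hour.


ρ = λ/μ = 46.77/71.26 = 0.6563

Final: 0.6563


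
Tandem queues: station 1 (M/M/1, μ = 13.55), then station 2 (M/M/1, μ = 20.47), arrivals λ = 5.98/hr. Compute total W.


Each node sees arrival rate λ = 5.98/hr (tandem ⇒ throughput preserved).
W₁ = 1/(μ₁−λ) = 1/(13.55−5.98) = 0.13210 hr
W₂ = 1/(μ₂−λ) = 1/(20.47−5.98) = 0.06901 hr
W_total = W₁ + W₂ = 0.13210 + 0.06901 = 0.20111 hr

Final: 0.20111 hr


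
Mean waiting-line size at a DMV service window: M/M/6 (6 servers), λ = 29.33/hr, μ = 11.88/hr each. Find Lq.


a = λ/μ = 2.4689; ρ = a/6 = 0.4115
P₀ = 0.084237
Lq = P₀·a^c·ρ / (c!·(1−ρ)²) = 0.084237·226.45073·0.4115/(720·0.34636)
= 0.03147

Final: 0.03147


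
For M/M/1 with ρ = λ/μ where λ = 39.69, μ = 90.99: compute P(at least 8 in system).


ρ = 39.69/90.99 = 0.4362
P(N ≥ n) = ρ^n = 0.4362^8 = 0.001311

Final: 0.001311


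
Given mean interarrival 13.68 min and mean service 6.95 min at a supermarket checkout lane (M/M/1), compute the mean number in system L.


λ = 60/13.68 = 4.3860 /hr
μ = 60/6.95 = 8.6331 /hr
ρ = λ/μ = 4.3860/8.6331 = 0.5080
L = ρ/(1−ρ) = 0.5080/0.4920 = 1.0327

Final: 1.0327


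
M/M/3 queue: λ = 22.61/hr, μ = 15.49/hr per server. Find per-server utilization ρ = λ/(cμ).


ρ = λ/(cμ) = 22.61/(3·15.49) = 22.61/46.47 = 0.4866

Final: 0.4866


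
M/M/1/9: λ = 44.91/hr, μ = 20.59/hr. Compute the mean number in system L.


ρ = 44.91/20.59 = 2.1812
L = ρ[1 − (K+1)ρ^K + Kρ^(K+1)] / [(1−ρ)(1−ρ^(K+1))]
Numerator: 2.1812·(1 − 10·1117.327212 + 9·2437.064842) = 23472.097986
Denominator: (-1.1812)·(-2436.064842) = 2877.372363
L = 23472.097986/2877.372363 = 8.1575

Final: 8.1575


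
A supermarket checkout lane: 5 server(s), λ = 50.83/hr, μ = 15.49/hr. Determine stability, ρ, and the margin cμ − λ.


Total capacity cμ = 5·15.49 = 77.45/hr
ρ = λ/(cμ) = 50.83/77.45 = 0.6563
Stable ⇔ ρ < 1: YES
Spare capacity = cμ − λ = 77.45 − 50.83 = 26.62/hr

Final: ρ = 0.6563; stable; margin = 26.62/hr


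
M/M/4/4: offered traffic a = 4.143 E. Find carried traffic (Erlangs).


B(4,4.143) = 0.324301 (Erlang-B)
Carried load = a(1 − B) = 4.143·(1 − 0.324301) = 4.143·0.675699 = 2.7994 E

Final: 2.7994 Erlangs


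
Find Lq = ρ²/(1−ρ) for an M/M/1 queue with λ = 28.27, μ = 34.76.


ρ = 28.27/34.76 = 0.8133
Lq = ρ²/(1−ρ) = 0.6614/0.1867 = 3.5426

Final: 3.5426


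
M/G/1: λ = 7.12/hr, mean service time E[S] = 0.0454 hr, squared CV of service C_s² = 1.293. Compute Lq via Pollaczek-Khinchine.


ρ = λ·E[S] = 7.12·0.0454 = 0.3232
Lq = ρ²(1+C_s²)/(2(1−ρ)) = 0.1045·(1+1.293)/(2·0.6768)
= 0.1045·2.2930/1.3535 = 0.17702

Final: 0.17702


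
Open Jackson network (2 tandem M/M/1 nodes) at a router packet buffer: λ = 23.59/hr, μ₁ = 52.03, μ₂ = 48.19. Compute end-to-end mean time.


Each node sees arrival rate λ = 23.59/hr (tandem ⇒ throughput preserved).
W₁ = 1/(μ₁−λ) = 1/(52.03−23.59) = 0.03516 hr
W₂ = 1/(μ₂−λ) = 1/(48.19−23.59) = 0.04065 hr
W_total = W₁ + W₂ = 0.03516 + 0.04065 = 0.07581 hr

Final: 0.07581 hr


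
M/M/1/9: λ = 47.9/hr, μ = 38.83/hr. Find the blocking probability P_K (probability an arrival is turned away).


ρ = λ/μ = 47.9/38.83 = 1.2336
P_K = (1−ρ)ρ^K/(1−ρ^(K+1)) = (-0.2336·6.614745)/(1 − 8.159832)
= -1.545087/-7.159832 = 0.215799

Final: 0.215799


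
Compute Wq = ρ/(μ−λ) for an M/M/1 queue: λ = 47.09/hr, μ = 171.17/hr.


ρ = 47.09/171.17 = 0.2751
Wq = ρ/(μ−λ) = 0.2751/(171.17 − 47.09) = 0.2751/124.08 = 0.002217 hr

Final: 0.002217 hr


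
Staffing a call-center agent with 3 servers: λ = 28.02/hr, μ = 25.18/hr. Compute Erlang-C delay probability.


a = λ/μ = 1.1128; ρ = a/3 = 0.3709
P₀ = 0.322892 (from M/M/c formula)
C(c,a) = [a^c/(c!(1−ρ))]·P₀ = [1.37796/(6·0.6291)]·0.322892
= 0.36508·0.322892 = 0.117881

Final: 0.117881


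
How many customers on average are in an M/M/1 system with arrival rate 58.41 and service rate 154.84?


ρ = λ/μ = 58.41/154.84 = 0.3772
L = ρ/(1−ρ) = 0.3772/(1 − 0.3772) = 0.3772/0.6228 = 0.6057

Final: 0.6057


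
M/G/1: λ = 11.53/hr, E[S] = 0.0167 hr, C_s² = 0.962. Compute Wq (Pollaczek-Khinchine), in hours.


ρ = λ·E[S] = 11.53·0.0167 = 0.1926
E[S²] = E[S]²(1+C_s²) = 0.0167²·(1+0.962) = 0.0005472
Wq = λ·E[S²]/(2(1−ρ)) = 11.53·0.0005472/(2·0.8074) = 0.003907 hr

Final: 0.003907 hr


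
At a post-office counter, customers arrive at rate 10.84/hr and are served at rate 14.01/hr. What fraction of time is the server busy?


ρ = λ/μ = 10.84/14.01 = 0.7737

Final: 0.7737


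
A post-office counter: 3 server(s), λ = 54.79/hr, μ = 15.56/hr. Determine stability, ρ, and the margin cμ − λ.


Total capacity cμ = 3·15.56 = 46.68/hr
ρ = λ/(cμ) = 54.79/46.68 = 1.1737
Stable ⇔ ρ < 1: NO
Spare capacity = cμ − λ = 46.68 − 54.79 = -8.11/hr

Final: ρ = 1.1737; unstable; margin = -8.11/hr


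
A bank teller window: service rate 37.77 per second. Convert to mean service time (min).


Mean service time = 1/μ = 1/37.77 second = 0.02648 second
In minutes: 0.02648 × 0.0166667 = 0.0004413 min

Final: 0.0004413 min


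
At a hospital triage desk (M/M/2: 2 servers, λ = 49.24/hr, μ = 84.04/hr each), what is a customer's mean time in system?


a = 0.5859; ρ = 0.2930; P₀ = 0.546843
Lq = P₀·a^c·ρ/(c!(1−ρ)²) = 0.05501
Wq = Lq/λ = 0.05501/49.24 = 0.001117 hr
W = Wq + 1/μ = 0.001117 + 0.01190 = 0.01302 hr

Final: 0.01302 hr


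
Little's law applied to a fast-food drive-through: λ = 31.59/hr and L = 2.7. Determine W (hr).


W = L/λ = 2.7/31.59 = 0.08547 hr

Final: 0.08547 hr
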